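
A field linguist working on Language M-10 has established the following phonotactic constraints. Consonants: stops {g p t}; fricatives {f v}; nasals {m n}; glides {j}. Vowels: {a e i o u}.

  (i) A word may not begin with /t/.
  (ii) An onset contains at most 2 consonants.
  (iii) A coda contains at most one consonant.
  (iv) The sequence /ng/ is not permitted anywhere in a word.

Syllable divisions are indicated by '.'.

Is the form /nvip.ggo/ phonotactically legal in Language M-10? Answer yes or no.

/nvip.ggo/ — σ1 onset /nv/ (2C), coda /p/ ok; σ2 onset /gg/ (2C), coda /∅/ ok → phonotactically legal

yes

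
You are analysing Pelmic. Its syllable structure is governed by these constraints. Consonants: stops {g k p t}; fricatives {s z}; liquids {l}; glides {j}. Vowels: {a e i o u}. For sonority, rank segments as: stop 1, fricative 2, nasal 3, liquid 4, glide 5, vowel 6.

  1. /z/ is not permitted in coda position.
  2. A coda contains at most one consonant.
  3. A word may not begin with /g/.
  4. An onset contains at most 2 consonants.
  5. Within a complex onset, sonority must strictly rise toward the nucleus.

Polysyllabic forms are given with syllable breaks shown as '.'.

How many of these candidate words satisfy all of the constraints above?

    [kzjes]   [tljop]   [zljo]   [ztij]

0

[kzjes] — violates constraint 4: syllable 1 onset /kzj/ has 3 consonants (> 2) → phonotactically illegal
[tljop] — violates constraint 4: syllable 1 onset /tlj/ has 3 consonants (> 2) → phonotactically illegal
[zljo] — violates constraint 4: syllable 1 onset /zlj/ has 3 consonants (> 2) → phonotactically illegal
[ztij] — violates constraint 5: syllable 1 onset /zt/: /z/ (fricative, 2) → /t/ (stop, 1) does not rise → phonotactically illegal
No form is phonotactically legal → 0.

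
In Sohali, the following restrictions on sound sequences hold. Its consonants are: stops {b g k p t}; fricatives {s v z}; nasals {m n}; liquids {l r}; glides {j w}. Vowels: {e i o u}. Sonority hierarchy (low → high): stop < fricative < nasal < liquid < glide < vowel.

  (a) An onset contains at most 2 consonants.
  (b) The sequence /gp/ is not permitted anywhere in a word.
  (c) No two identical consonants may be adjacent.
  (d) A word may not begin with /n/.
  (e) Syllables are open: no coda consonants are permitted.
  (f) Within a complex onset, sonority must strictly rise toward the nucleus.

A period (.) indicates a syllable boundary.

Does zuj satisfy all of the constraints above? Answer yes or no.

zuj — violates constraint (e): syllable 1 coda /j/ has 1 consonant (> 0) → ill-formed

no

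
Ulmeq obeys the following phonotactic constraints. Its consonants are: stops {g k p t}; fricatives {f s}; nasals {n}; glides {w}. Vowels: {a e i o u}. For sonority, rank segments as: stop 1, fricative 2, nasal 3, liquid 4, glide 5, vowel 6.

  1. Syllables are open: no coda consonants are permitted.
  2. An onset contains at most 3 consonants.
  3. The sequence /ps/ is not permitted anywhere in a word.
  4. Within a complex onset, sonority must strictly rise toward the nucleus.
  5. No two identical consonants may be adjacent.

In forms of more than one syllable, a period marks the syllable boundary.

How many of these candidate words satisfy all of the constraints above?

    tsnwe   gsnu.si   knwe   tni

3

tsnwe — violates constraint 2: syllable 1 onset /tsnw/ has 4 consonants (> 3) → ill-formed
gsnu.si — σ1 onset /gsn/ (1→2→3 rises), coda /∅/ ok; σ2 onset /s/, coda /∅/ ok → well-formed
knwe — σ1 onset /knw/ (1→3→5 rises), coda /∅/ ok → well-formed
tni — σ1 onset /tn/ (1→3 rises), coda /∅/ ok → well-formed
Well-formed: gsnu.si, knwe, tni → 3.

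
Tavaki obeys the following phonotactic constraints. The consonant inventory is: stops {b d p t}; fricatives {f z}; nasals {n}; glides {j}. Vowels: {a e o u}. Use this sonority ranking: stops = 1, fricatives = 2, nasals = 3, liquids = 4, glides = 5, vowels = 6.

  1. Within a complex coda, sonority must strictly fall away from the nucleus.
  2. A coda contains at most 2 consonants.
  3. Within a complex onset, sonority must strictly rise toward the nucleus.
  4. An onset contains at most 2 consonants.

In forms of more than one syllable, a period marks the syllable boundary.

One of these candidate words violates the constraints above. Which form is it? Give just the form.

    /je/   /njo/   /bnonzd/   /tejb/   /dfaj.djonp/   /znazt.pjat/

/bnonzd/

/je/ — σ1 onset /j/, coda /∅/ ok → licit
/njo/ — σ1 onset /nj/ (3→5 rises), coda /∅/ ok → licit
/bnonzd/ — violates constraint 2: syllable 1 coda /nzd/ has 3 consonants (> 2) → illicit
/tejb/ — σ1 onset /t/, coda /jb/ (5→1 falls) ok → licit
/dfaj.djonp/ — σ1 onset /df/ (1→2 rises), coda /j/ ok; σ2 onset /dj/ (1→5 rises), coda /np/ (3→1 falls) ok → licit
/znazt.pjat/ — σ1 onset /zn/ (2→3 rises), coda /zt/ (2→1 falls) ok; σ2 onset /pj/ (1→5 rises), coda /t/ ok → licit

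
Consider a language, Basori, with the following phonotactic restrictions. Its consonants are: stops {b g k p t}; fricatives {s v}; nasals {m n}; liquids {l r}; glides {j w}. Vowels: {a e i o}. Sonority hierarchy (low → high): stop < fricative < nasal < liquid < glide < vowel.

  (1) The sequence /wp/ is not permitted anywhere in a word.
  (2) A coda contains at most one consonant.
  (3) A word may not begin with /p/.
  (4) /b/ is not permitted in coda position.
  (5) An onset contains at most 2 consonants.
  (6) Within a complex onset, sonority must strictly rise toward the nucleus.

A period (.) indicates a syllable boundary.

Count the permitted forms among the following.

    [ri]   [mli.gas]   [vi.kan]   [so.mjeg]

4

[ri] — σ1 onset /r/, coda /∅/ ok → permitted
[mli.gas] — σ1 onset /ml/ (3→4 rises), coda /∅/ ok; σ2 onset /g/, coda /s/ ok → permitted
[vi.kan] — σ1 onset /v/, coda /∅/ ok; σ2 onset /k/, coda /n/ ok → permitted
[so.mjeg] — σ1 onset /s/, coda /∅/ ok; σ2 onset /mj/ (3→5 rises), coda /g/ ok → permitted
Permitted: [ri], [mli.gas], [vi.kan], [so.mjeg] → 4.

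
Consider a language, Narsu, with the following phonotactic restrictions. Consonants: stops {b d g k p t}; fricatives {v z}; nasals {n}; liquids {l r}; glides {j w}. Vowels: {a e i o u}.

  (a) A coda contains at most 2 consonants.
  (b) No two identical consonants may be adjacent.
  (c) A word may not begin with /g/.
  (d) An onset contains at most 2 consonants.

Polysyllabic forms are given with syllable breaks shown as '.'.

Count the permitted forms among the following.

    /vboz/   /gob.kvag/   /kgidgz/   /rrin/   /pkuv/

2

/vboz/ — σ1 onset /vb/ (2C), coda /z/ ok → permitted
/gob.kvag/ — violates constraint (c): word begins with /g/ → not permitted
/kgidgz/ — violates constraint (a): syllable 1 coda /dgz/ has 3 consonants (> 2) → not permitted
/rrin/ — violates constraint (b): adjacent identical consonants /rr/ → not permitted
/pkuv/ — σ1 onset /pk/ (2C), coda /v/ ok → permitted
Permitted: /vboz/, /pkuv/ → 2.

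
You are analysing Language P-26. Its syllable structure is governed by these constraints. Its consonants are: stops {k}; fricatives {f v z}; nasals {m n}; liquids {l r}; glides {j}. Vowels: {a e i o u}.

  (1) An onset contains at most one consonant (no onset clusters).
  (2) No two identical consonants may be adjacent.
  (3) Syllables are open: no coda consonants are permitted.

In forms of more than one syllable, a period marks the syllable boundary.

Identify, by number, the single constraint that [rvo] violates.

[rvo]: syllable 1 onset /rv/ has 2 consonants (> 1).
This is a violation of constraint 1: "An onset contains at most one consonant (no onset clusters)."
The remaining constraints (2, 3) are satisfied.

1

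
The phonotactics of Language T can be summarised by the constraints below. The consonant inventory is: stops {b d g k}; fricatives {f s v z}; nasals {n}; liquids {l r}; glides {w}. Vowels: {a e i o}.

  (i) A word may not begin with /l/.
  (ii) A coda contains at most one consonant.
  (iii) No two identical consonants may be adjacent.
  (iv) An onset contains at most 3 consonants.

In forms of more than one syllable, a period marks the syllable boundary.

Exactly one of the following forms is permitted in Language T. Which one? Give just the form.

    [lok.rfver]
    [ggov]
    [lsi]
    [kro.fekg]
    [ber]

[ber]

[lok.rfver] — violates constraint (i): word begins with /l/ → not permitted
[ggov] — violates constraint (iii): adjacent identical consonants /gg/ → not permitted
[lsi] — violates constraint (i): word begins with /l/ → not permitted
[kro.fekg] — violates constraint (ii): syllable 2 coda /kg/ has 2 consonants (> 1) → not permitted
[ber] — σ1 onset /b/, coda /r/ ok → permitted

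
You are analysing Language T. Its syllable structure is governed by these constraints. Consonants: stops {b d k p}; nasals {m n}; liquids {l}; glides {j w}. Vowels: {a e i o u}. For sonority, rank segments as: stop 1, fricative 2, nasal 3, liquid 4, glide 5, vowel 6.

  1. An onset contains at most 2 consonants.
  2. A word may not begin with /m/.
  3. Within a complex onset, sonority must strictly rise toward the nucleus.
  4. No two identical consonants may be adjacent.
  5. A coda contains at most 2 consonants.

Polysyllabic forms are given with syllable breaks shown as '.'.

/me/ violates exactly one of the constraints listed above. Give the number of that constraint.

/me/: word begins with /m/.
This is a violation of constraint 2: "A word may not begin with /m/."
The remaining constraints (1, 3, 4, 5) are satisfied.

2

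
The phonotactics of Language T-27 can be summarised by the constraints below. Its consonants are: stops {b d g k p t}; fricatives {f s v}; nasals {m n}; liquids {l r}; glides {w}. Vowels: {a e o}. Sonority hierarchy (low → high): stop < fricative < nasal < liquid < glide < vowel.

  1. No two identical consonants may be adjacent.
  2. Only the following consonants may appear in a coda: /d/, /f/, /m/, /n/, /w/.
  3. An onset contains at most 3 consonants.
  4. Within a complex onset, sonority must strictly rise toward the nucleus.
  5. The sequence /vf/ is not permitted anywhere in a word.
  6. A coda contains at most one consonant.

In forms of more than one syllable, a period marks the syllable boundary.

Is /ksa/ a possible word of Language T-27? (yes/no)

yes

/ksa/ — σ1 onset /ks/ (1→2 rises), coda /∅/ ok → phonotactically legal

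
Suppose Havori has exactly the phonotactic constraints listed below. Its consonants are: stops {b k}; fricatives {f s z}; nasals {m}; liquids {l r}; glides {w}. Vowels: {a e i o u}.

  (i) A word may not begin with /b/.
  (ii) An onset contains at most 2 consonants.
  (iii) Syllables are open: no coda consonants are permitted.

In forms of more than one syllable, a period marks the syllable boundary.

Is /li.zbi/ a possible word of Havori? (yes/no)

yes

/li.zbi/ — σ1 onset /l/, coda /∅/ ok; σ2 onset /zb/ (2C), coda /∅/ ok → permitted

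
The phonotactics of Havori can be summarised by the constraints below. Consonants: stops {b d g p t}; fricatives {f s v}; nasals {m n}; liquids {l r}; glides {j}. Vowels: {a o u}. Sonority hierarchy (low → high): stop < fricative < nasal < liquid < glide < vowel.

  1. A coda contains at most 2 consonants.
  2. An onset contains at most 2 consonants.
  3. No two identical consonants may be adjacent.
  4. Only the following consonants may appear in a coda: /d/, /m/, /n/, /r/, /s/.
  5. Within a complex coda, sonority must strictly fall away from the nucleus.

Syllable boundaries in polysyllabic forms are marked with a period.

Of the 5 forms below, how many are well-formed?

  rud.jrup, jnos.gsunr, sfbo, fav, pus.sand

0

rud.jrup — violates constraint 4: syllable 2 coda contains /p/, which is not a licensed coda consonant → ill-formed
jnos.gsunr — violates constraint 5: syllable 2 coda /nr/: /n/ (nasal, 3) → /r/ (liquid, 4) does not fall → ill-formed
sfbo — violates constraint 2: syllable 1 onset /sfb/ has 3 consonants (> 2) → ill-formed
fav — violates constraint 4: syllable 1 coda contains /v/, which is not a licensed coda consonant → ill-formed
pus.sand — violates constraint 3: adjacent identical consonants /ss/ → ill-formed
No form is well-formed → 0.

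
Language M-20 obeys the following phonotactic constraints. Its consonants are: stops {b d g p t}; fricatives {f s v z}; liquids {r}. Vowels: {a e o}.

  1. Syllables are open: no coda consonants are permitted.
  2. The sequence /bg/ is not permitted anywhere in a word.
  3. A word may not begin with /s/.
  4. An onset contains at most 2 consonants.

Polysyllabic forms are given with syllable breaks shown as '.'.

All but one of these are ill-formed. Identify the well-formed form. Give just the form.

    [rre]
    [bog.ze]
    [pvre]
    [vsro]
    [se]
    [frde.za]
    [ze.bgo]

[rre]

[rre] — σ1 onset /rr/ (2C), coda /∅/ ok → well-formed
[bog.ze] — violates constraint 1: syllable 1 coda /g/ has 1 consonant (> 0) → ill-formed
[pvre] — violates constraint 4: syllable 1 onset /pvr/ has 3 consonants (> 2) → ill-formed
[vsro] — violates constraint 4: syllable 1 onset /vsr/ has 3 consonants (> 2) → ill-formed
[se] — violates constraint 3: word begins with /s/ → ill-formed
[frde.za] — violates constraint 4: syllable 1 onset /frd/ has 3 consonants (> 2) → ill-formed
[ze.bgo] — violates constraint 2: contains banned sequence /bg/ → ill-formed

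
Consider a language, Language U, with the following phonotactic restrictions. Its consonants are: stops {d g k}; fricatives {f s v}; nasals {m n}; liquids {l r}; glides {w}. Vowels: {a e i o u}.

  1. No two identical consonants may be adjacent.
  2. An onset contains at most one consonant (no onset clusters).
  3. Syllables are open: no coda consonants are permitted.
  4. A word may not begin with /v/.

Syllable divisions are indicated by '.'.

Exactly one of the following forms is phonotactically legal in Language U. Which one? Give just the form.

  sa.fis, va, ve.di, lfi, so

so

sa.fis — violates constraint 3: syllable 2 coda /s/ has 1 consonant (> 0) → phonotactically illegal
va — violates constraint 4: word begins with /v/ → phonotactically illegal
ve.di — violates constraint 4: word begins with /v/ → phonotactically illegal
lfi — violates constraint 2: syllable 1 onset /lf/ has 2 consonants (> 1) → phonotactically illegal
so — σ1 onset /s/, coda /∅/ ok → phonotactically legal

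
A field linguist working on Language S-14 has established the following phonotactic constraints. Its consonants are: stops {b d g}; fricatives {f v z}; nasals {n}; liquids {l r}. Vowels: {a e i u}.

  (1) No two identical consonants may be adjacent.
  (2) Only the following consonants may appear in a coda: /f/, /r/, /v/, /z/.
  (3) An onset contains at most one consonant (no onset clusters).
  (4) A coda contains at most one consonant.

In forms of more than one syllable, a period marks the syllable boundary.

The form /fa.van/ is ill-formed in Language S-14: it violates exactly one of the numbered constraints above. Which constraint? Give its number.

/fa.van/: syllable 2 coda contains /n/, which is not a licensed coda consonant.
This is a violation of constraint 2: "Only the following consonants may appear in a coda: /f/, /r/, /v/, /z/."
The remaining constraints (1, 3, 4) are satisfied.

2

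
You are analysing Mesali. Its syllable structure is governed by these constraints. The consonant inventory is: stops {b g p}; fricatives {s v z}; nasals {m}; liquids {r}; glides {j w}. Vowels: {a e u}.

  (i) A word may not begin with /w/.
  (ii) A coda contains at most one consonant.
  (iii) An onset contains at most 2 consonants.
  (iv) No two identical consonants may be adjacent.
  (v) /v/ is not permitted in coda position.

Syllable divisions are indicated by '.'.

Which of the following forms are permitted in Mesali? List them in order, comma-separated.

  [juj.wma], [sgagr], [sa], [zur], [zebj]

[juj.wma] — σ1 onset /j/, coda /j/ ok; σ2 onset /wm/ (2C), coda /∅/ ok → permitted
[sgagr] — violates constraint (ii): syllable 1 coda /gr/ has 2 consonants (> 1) → not permitted
[sa] — σ1 onset /s/, coda /∅/ ok → permitted
[zur] — σ1 onset /z/, coda /r/ ok → permitted
[zebj] — violates constraint (ii): syllable 1 coda /bj/ has 2 consonants (> 1) → not permitted

[juj.wma], [sa], [zur]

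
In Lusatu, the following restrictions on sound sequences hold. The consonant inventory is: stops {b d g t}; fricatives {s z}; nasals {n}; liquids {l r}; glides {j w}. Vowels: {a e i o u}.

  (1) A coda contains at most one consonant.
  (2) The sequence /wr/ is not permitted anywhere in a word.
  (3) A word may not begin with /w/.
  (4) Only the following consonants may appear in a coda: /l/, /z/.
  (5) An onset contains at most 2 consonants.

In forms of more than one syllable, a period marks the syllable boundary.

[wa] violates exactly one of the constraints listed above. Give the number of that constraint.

[wa]: word begins with /w/.
This is a violation of constraint 3: "A word may not begin with /w/."
The remaining constraints (1, 2, 4, 5) are satisfied.

3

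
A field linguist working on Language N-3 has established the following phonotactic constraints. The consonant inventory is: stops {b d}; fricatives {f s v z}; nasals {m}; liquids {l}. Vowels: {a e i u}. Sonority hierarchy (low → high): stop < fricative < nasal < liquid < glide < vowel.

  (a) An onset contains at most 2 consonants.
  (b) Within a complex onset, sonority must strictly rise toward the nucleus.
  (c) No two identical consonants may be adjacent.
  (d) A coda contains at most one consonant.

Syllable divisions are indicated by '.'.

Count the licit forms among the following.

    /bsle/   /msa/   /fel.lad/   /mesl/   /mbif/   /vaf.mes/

/bsle/ — violates constraint (a): syllable 1 onset /bsl/ has 3 consonants (> 2) → illicit
/msa/ — violates constraint (b): syllable 1 onset /ms/: /m/ (nasal, 3) → /s/ (fricative, 2) does not rise → illicit
/fel.lad/ — violates constraint (c): adjacent identical consonants /ll/ → illicit
/mesl/ — violates constraint (d): syllable 1 coda /sl/ has 2 consonants (> 1) → illicit
/mbif/ — violates constraint (b): syllable 1 onset /mb/: /m/ (nasal, 3) → /b/ (stop, 1) does not rise → illicit
/vaf.mes/ — σ1 onset /v/, coda /f/ ok; σ2 onset /m/, coda /s/ ok → licit
Licit: /vaf.mes/ → 1.

1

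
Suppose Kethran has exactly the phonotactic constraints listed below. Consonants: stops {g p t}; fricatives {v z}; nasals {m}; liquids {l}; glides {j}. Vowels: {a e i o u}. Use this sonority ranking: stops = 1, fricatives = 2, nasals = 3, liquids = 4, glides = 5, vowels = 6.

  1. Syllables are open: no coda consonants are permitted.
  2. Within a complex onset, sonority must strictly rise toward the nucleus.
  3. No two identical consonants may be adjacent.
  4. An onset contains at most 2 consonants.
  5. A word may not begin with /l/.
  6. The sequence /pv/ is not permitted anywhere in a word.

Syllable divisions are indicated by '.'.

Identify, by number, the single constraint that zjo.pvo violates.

6

zjo.pvo: contains banned sequence /pv/.
This is a violation of constraint 6: "The sequence /pv/ is not permitted anywhere in a word."
The remaining constraints (1, 2, 3, 4, 5) are satisfied.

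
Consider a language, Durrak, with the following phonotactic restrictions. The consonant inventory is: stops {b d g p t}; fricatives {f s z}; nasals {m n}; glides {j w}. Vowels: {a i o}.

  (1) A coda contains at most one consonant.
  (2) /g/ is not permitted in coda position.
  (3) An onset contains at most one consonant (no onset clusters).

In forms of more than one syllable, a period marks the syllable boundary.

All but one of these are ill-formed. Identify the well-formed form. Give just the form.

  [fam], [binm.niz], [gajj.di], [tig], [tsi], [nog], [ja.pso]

[fam] — σ1 onset /f/, coda /m/ ok → well-formed
[binm.niz] — violates constraint 1: syllable 1 coda /nm/ has 2 consonants (> 1) → ill-formed
[gajj.di] — violates constraint 1: syllable 1 coda /jj/ has 2 consonants (> 1) → ill-formed
[tig] — violates constraint 2: syllable 1 coda contains /g/ → ill-formed
[tsi] — violates constraint 3: syllable 1 onset /ts/ has 2 consonants (> 1) → ill-formed
[nog] — violates constraint 2: syllable 1 coda contains /g/ → ill-formed
[ja.pso] — violates constraint 3: syllable 2 onset /ps/ has 2 consonants (> 1) → ill-formed

[fam]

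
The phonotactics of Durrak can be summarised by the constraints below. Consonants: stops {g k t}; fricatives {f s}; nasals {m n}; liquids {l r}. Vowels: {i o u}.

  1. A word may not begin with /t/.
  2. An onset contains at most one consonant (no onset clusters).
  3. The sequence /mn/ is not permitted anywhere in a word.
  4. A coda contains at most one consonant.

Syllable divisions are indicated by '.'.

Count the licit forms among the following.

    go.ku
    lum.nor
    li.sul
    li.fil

go.ku — σ1 onset /g/, coda /∅/ ok; σ2 onset /k/, coda /∅/ ok → licit
lum.nor — violates constraint 3: contains banned sequence /mn/ → illicit
li.sul — σ1 onset /l/, coda /∅/ ok; σ2 onset /s/, coda /l/ ok → licit
li.fil — σ1 onset /l/, coda /∅/ ok; σ2 onset /f/, coda /l/ ok → licit
Licit: go.ku, li.sul, li.fil → 3.

3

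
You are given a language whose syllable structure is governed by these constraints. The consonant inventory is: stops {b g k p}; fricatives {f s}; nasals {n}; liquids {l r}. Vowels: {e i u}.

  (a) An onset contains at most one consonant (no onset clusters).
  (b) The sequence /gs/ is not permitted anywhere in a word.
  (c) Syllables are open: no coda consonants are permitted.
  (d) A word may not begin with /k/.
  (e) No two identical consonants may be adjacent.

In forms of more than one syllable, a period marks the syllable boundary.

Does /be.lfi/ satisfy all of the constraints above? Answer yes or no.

no

/be.lfi/ — violates constraint (a): syllable 2 onset /lf/ has 2 consonants (> 1) → not permitted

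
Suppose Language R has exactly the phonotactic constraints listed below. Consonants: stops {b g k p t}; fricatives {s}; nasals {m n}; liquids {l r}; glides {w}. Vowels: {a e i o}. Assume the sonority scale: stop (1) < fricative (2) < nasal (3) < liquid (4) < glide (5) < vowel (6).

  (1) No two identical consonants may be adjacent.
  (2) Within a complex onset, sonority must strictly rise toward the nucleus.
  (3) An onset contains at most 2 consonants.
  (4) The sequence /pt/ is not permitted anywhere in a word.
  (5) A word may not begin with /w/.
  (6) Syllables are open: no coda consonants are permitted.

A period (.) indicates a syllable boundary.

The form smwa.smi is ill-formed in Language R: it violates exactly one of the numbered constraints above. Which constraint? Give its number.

smwa.smi: syllable 1 onset /smw/ has 3 consonants (> 2).
This is a violation of constraint 3: "An onset contains at most 2 consonants."
The remaining constraints (1, 2, 4, 5, 6) are satisfied.

3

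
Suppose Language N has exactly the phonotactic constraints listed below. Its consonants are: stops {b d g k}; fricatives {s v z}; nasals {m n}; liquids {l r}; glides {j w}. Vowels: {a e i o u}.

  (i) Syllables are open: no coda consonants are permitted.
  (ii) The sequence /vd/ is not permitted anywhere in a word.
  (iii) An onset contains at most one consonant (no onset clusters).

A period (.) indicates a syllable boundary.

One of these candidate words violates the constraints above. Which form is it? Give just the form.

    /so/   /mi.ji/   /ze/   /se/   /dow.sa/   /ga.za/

/so/ — σ1 onset /s/, coda /∅/ ok → licit
/mi.ji/ — σ1 onset /m/, coda /∅/ ok; σ2 onset /j/, coda /∅/ ok → licit
/ze/ — σ1 onset /z/, coda /∅/ ok → licit
/se/ — σ1 onset /s/, coda /∅/ ok → licit
/dow.sa/ — violates constraint (i): syllable 1 coda /w/ has 1 consonant (> 0) → illicit
/ga.za/ — σ1 onset /g/, coda /∅/ ok; σ2 onset /z/, coda /∅/ ok → licit

/dow.sa/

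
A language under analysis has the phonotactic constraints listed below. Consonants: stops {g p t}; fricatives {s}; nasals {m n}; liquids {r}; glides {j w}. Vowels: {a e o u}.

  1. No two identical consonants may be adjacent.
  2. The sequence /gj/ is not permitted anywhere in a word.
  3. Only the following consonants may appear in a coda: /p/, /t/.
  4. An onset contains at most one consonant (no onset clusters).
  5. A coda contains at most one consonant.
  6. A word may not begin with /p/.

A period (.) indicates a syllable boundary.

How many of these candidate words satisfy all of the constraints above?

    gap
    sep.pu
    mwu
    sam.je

1

gap — σ1 onset /g/, coda /p/ ok → permitted
sep.pu — violates constraint 1: adjacent identical consonants /pp/ → not permitted
mwu — violates constraint 4: syllable 1 onset /mw/ has 2 consonants (> 1) → not permitted
sam.je — violates constraint 3: syllable 1 coda contains /m/, which is not a licensed coda consonant → not permitted
Permitted: gap → 1.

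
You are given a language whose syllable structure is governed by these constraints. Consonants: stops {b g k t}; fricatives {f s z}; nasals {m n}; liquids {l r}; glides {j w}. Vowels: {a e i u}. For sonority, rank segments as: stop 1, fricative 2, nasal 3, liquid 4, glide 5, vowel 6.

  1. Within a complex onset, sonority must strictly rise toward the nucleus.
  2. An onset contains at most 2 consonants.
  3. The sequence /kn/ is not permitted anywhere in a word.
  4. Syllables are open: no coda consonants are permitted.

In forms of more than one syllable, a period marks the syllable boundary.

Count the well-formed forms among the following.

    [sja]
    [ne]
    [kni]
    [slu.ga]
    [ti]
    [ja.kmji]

4

[sja] — σ1 onset /sj/ (2→5 rises), coda /∅/ ok → well-formed
[ne] — σ1 onset /n/, coda /∅/ ok → well-formed
[kni] — violates constraint 3: contains banned sequence /kn/ → ill-formed
[slu.ga] — σ1 onset /sl/ (2→4 rises), coda /∅/ ok; σ2 onset /g/, coda /∅/ ok → well-formed
[ti] — σ1 onset /t/, coda /∅/ ok → well-formed
[ja.kmji] — violates constraint 2: syllable 2 onset /kmj/ has 3 consonants (> 2) → ill-formed
Well-formed: [sja], [ne], [slu.ga], [ti] → 4.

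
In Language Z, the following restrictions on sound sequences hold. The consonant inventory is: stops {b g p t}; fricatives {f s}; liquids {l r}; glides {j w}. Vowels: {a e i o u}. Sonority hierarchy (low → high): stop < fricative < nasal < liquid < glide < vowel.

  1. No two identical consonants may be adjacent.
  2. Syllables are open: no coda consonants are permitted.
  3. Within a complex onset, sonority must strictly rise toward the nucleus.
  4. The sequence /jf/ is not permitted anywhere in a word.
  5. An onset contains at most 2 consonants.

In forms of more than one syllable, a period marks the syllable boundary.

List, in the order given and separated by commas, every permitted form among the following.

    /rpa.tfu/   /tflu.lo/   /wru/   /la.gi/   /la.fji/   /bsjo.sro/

/la.gi/, /la.fji/

/rpa.tfu/ — violates constraint 3: syllable 1 onset /rp/: /r/ (liquid, 4) → /p/ (stop, 1) does not rise → not permitted
/tflu.lo/ — violates constraint 5: syllable 1 onset /tfl/ has 3 consonants (> 2) → not permitted
/wru/ — violates constraint 3: syllable 1 onset /wr/: /w/ (glide, 5) → /r/ (liquid, 4) does not rise → not permitted
/la.gi/ — σ1 onset /l/, coda /∅/ ok; σ2 onset /g/, coda /∅/ ok → permitted
/la.fji/ — σ1 onset /l/, coda /∅/ ok; σ2 onset /fj/ (2→5 rises), coda /∅/ ok → permitted
/bsjo.sro/ — violates constraint 5: syllable 1 onset /bsj/ has 3 consonants (> 2) → not permitted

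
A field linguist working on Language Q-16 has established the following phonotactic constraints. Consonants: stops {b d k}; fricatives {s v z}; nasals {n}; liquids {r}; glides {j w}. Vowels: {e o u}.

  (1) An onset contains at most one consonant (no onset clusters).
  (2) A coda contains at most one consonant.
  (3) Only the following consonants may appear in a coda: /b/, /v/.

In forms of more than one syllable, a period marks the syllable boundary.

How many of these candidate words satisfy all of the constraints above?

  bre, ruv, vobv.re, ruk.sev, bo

2

bre — violates constraint 1: syllable 1 onset /br/ has 2 consonants (> 1) → not permitted
ruv — σ1 onset /r/, coda /v/ ok → permitted
vobv.re — violates constraint 2: syllable 1 coda /bv/ has 2 consonants (> 1) → not permitted
ruk.sev — violates constraint 3: syllable 1 coda contains /k/, which is not a licensed coda consonant → not permitted
bo — σ1 onset /b/, coda /∅/ ok → permitted
Permitted: ruv, bo → 2.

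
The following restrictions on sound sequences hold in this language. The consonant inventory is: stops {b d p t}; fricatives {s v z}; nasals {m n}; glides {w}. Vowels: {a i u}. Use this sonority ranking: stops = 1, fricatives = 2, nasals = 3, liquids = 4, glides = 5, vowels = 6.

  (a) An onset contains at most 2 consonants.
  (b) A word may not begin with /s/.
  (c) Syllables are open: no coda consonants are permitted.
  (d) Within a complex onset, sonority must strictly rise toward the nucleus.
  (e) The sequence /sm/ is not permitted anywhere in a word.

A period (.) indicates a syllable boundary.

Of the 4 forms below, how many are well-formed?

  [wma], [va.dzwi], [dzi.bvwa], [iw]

0

[wma] — violates constraint (d): syllable 1 onset /wm/: /w/ (glide, 5) → /m/ (nasal, 3) does not rise → ill-formed
[va.dzwi] — violates constraint (a): syllable 2 onset /dzw/ has 3 consonants (> 2) → ill-formed
[dzi.bvwa] — violates constraint (a): syllable 2 onset /bvw/ has 3 consonants (> 2) → ill-formed
[iw] — violates constraint (c): syllable 1 coda /w/ has 1 consonant (> 0) → ill-formed
No form is well-formed → 0.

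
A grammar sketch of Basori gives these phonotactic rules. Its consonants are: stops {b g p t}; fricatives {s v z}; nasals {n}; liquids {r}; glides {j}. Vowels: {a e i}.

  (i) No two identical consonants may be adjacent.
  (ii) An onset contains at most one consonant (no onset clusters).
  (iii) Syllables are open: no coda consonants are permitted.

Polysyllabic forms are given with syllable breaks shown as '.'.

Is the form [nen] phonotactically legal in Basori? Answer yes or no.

no

[nen] — violates constraint (iii): syllable 1 coda /n/ has 1 consonant (> 0) → phonotactically illegal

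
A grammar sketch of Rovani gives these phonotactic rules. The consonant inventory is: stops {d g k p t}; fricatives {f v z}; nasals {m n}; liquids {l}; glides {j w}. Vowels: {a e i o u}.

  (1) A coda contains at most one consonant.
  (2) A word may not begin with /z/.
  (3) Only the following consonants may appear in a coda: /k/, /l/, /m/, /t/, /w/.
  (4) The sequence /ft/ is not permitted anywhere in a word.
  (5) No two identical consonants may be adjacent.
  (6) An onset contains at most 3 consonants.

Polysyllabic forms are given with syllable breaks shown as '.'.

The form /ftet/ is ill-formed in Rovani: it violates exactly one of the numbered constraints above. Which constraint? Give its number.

4

/ftet/: contains banned sequence /ft/.
This is a violation of constraint 4: "The sequence /ft/ is not permitted anywhere in a word."
The remaining constraints (1, 2, 3, 5, 6) are satisfied.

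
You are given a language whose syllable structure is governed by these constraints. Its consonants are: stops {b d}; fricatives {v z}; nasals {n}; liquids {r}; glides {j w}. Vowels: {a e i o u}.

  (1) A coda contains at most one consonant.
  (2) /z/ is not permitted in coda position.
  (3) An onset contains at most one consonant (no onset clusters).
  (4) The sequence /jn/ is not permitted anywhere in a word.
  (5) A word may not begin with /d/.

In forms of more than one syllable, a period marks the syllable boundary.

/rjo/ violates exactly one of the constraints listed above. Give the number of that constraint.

3

/rjo/: syllable 1 onset /rj/ has 2 consonants (> 1).
This is a violation of constraint 3: "An onset contains at most one consonant (no onset clusters)."
The remaining constraints (1, 2, 4, 5) are satisfied.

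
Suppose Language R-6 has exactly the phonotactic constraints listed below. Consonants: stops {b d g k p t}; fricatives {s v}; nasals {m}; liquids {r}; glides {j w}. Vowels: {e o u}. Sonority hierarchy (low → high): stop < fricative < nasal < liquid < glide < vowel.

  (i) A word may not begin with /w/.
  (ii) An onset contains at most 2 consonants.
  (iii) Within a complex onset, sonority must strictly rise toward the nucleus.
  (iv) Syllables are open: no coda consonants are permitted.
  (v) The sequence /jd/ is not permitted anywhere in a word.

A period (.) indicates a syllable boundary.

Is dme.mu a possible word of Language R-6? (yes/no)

yes

dme.mu — σ1 onset /dm/ (1→3 rises), coda /∅/ ok; σ2 onset /m/, coda /∅/ ok → licit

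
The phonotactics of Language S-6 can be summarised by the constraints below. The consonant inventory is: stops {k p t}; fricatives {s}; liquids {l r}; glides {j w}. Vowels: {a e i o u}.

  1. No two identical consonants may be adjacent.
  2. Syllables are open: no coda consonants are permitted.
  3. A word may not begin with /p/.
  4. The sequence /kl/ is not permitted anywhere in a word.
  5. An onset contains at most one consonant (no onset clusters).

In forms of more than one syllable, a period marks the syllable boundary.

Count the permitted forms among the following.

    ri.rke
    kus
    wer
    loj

ri.rke — violates constraint 5: syllable 2 onset /rk/ has 2 consonants (> 1) → not permitted
kus — violates constraint 2: syllable 1 coda /s/ has 1 consonant (> 0) → not permitted
wer — violates constraint 2: syllable 1 coda /r/ has 1 consonant (> 0) → not permitted
loj — violates constraint 2: syllable 1 coda /j/ has 1 consonant (> 0) → not permitted
No form is permitted → 0.

0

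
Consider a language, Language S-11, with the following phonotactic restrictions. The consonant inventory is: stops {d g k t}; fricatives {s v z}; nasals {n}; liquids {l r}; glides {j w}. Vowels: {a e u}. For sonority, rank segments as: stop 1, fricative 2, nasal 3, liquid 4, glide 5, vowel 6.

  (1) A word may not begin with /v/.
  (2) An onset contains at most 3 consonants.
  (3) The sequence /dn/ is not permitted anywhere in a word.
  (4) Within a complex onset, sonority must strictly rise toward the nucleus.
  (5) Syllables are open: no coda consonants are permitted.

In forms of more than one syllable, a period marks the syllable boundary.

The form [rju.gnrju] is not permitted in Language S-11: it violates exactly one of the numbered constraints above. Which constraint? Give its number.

[rju.gnrju]: syllable 2 onset /gnrj/ has 4 consonants (> 3).
This is a violation of constraint 2: "An onset contains at most 3 consonants."
The remaining constraints (1, 3, 4, 5) are satisfied.

2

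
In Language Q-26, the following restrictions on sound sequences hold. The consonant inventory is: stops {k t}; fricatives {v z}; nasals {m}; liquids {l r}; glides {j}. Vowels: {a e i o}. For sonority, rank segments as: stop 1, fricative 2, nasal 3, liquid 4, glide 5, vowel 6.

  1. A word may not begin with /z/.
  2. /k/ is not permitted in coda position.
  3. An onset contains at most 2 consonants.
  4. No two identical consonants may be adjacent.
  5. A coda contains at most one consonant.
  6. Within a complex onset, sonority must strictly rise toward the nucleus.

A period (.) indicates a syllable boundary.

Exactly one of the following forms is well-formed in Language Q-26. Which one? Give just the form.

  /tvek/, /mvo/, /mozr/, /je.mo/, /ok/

/tvek/ — violates constraint 2: syllable 1 coda contains /k/ → ill-formed
/mvo/ — violates constraint 6: syllable 1 onset /mv/: /m/ (nasal, 3) → /v/ (fricative, 2) does not rise → ill-formed
/mozr/ — violates constraint 5: syllable 1 coda /zr/ has 2 consonants (> 1) → ill-formed
/je.mo/ — σ1 onset /j/, coda /∅/ ok; σ2 onset /m/, coda /∅/ ok → well-formed
/ok/ — violates constraint 2: syllable 1 coda contains /k/ → ill-formed

/je.mo/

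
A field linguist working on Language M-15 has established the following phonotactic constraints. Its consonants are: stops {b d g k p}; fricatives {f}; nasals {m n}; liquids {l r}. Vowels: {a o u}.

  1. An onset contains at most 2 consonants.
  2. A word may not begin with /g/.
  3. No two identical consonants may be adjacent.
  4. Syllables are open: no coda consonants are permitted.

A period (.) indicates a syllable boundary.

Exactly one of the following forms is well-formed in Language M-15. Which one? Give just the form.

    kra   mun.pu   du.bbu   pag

kra

kra — σ1 onset /kr/ (2C), coda /∅/ ok → well-formed
mun.pu — violates constraint 4: syllable 1 coda /n/ has 1 consonant (> 0) → ill-formed
du.bbu — violates constraint 3: adjacent identical consonants /bb/ → ill-formed
pag — violates constraint 4: syllable 1 coda /g/ has 1 consonant (> 0) → ill-formed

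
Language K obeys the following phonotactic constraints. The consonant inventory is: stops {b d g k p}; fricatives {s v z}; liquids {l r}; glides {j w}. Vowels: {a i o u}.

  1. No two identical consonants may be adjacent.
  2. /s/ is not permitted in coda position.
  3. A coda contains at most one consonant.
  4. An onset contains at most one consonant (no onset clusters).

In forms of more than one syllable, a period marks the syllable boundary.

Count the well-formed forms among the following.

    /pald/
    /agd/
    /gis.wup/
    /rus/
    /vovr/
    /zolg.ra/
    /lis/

/pald/ — violates constraint 3: syllable 1 coda /ld/ has 2 consonants (> 1) → ill-formed
/agd/ — violates constraint 3: syllable 1 coda /gd/ has 2 consonants (> 1) → ill-formed
/gis.wup/ — violates constraint 2: syllable 1 coda contains /s/ → ill-formed
/rus/ — violates constraint 2: syllable 1 coda contains /s/ → ill-formed
/vovr/ — violates constraint 3: syllable 1 coda /vr/ has 2 consonants (> 1) → ill-formed
/zolg.ra/ — violates constraint 3: syllable 1 coda /lg/ has 2 consonants (> 1) → ill-formed
/lis/ — violates constraint 2: syllable 1 coda contains /s/ → ill-formed
No form is well-formed → 0.

0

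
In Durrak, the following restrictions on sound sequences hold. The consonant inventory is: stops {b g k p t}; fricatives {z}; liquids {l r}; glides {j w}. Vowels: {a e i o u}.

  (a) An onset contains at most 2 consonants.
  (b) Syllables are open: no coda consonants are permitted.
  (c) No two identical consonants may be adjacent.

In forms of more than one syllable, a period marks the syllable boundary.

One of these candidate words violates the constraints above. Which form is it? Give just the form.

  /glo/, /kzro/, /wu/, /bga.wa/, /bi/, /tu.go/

/kzro/

/glo/ — σ1 onset /gl/ (2C), coda /∅/ ok → phonotactically legal
/kzro/ — violates constraint (a): syllable 1 onset /kzr/ has 3 consonants (> 2) → phonotactically illegal
/wu/ — σ1 onset /w/, coda /∅/ ok → phonotactically legal
/bga.wa/ — σ1 onset /bg/ (2C), coda /∅/ ok; σ2 onset /w/, coda /∅/ ok → phonotactically legal
/bi/ — σ1 onset /b/, coda /∅/ ok → phonotactically legal
/tu.go/ — σ1 onset /t/, coda /∅/ ok; σ2 onset /g/, coda /∅/ ok → phonotactically legal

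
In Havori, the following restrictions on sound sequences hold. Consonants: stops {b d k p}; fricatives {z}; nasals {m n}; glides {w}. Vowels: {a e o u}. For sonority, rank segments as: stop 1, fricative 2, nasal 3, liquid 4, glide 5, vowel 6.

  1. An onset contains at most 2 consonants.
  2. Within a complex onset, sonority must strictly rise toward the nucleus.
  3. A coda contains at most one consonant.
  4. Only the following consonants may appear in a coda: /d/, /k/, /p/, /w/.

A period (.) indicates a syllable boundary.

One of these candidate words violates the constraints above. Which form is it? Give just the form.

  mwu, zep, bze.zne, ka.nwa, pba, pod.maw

pba

mwu — σ1 onset /mw/ (3→5 rises), coda /∅/ ok → phonotactically legal
zep — σ1 onset /z/, coda /p/ ok → phonotactically legal
bze.zne — σ1 onset /bz/ (1→2 rises), coda /∅/ ok; σ2 onset /zn/ (2→3 rises), coda /∅/ ok → phonotactically legal
ka.nwa — σ1 onset /k/, coda /∅/ ok; σ2 onset /nw/ (3→5 rises), coda /∅/ ok → phonotactically legal
pba — violates constraint 2: syllable 1 onset /pb/: /p/ (stop, 1) → /b/ (stop, 1) does not rise → phonotactically illegal
pod.maw — σ1 onset /p/, coda /d/ ok; σ2 onset /m/, coda /w/ ok → phonotactically legal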